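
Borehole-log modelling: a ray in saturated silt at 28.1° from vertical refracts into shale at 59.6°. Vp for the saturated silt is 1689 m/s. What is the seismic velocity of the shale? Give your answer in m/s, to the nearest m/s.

Snell's law: sin 28.1°/V₁ = sin 59.6°/V₂.
V₂ = V₁·sin 59.6°/sin 28.1° = 1689 × 1.8312 = 3092.89 m/s.

3093 m/s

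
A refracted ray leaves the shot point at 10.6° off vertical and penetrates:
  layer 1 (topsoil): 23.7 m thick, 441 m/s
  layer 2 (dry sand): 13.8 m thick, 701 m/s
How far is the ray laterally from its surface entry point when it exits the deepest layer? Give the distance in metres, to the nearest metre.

9 m

Ray parameter p = sin 10.6° / 441 m/s = 4.1712e-04 s/m.
Layer 1: θ = 10.60°; offset = 23.7·tan 10.60° = 4.435 m.
Layer 2: sin θ = p·701 = 0.2924 → θ = 17.00°; offset = 13.8·tan 17.00° = 4.220 m.
Σ offsets = 8.655 m.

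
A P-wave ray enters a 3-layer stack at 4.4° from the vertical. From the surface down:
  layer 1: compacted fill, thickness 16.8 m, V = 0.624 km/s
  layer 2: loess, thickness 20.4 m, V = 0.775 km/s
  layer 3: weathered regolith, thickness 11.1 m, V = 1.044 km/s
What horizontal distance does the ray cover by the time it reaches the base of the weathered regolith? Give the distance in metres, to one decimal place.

Apply Snell's law at each interface; in layer i the horizontal offset is hᵢ·tan θᵢ.
Layer 1: θ = 4.40°; offset = 16.8·tan 4.40° = 1.293 m.
Layer 2: sin θ = 0.775·sin 4.4°/0.624 = 0.0953, θ = 5.47°; offset = 20.4·tan 5.47° = 1.953 m.
Layer 3: sin θ = 1.044·sin 4.4°/0.624 = 0.1284, θ = 7.37°; offset = 11.1·tan 7.37° = 1.437 m.
Total horizontal offset = 4.682 m.

4.7 m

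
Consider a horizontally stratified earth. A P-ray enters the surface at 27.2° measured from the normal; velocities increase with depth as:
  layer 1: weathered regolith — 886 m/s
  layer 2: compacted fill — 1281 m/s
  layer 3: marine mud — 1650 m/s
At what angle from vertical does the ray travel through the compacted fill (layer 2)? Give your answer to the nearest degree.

Snell's law across each interface conserves sin θ / V, so sin θ_2 = V_2·sin θ₁/V₁.
sin θ_2 = 1281 × sin 27.2° / 886 = 0.6609.
θ_2 = arcsin 0.6609 = 41.37°.

41°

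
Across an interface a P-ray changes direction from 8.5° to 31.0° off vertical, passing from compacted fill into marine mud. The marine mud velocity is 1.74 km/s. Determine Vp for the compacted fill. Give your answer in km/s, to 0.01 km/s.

0.50 km/s

sin 8.5° = 0.1478; sin 31.0° = 0.5150.
V₁ = V₂·(sin θ₁/sin θ₂) = 1.74·(0.1478/0.5150) = 0.50 km/s.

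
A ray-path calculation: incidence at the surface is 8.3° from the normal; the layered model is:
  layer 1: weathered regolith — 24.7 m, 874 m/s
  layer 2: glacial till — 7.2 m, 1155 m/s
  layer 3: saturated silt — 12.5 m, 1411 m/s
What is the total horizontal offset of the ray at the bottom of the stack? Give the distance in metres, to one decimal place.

8.0 m

Ray parameter p = sin 8.3° / 874 m/s = 1.6517e-04 s/m.
Layer 1: θ = 8.30°; offset = 24.7·tan 8.30° = 3.603 m.
Layer 2: sin θ = p·1155 = 0.1908 → θ = 11.00°; offset = 7.2·tan 11.00° = 1.399 m.
Layer 3: sin θ = p·1411 = 0.2331 → θ = 13.48°; offset = 12.5·tan 13.48° = 2.996 m.
Σ offsets = 7.998 m.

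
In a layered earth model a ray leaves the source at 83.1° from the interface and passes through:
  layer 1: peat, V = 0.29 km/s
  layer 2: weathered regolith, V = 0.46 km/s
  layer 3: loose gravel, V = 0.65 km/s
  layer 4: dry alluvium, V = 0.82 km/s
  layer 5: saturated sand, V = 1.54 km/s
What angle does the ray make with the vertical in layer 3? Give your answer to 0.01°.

From the normal: θ₁ = 90° − 83.1° = 6.9°.
Ray parameter p = sin 6.9° / 0.29 = 4.1426e-01 s/km.
sin θ_3 = p·V_3 = 4.1426e-01 × 0.65 = 0.2693.
θ_3 = arcsin 0.2693 = 15.62°.

15.62°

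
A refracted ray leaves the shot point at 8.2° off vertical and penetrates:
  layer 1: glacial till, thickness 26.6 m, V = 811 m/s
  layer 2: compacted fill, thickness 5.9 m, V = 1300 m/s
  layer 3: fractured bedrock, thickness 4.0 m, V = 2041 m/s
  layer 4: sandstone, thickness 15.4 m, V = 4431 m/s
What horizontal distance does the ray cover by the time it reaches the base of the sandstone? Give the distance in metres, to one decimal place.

25.9 m

Apply Snell's law at each interface; in layer i the horizontal offset is hᵢ·tan θᵢ.
Layer 1: θ = 8.20°; offset = 26.6·tan 8.20° = 3.833 m.
Layer 2: sin θ = 1300·sin 8.2°/811 = 0.2286, θ = 13.22°; offset = 5.9·tan 13.22° = 1.386 m.
Layer 3: sin θ = 2041·sin 8.2°/811 = 0.3589, θ = 21.04°; offset = 4.0·tan 21.04° = 1.538 m.
Layer 4: sin θ = 4431·sin 8.2°/811 = 0.7793, θ = 51.19°; offset = 15.4·tan 51.19° = 19.150 m.
Σ offsets = 25.907 m.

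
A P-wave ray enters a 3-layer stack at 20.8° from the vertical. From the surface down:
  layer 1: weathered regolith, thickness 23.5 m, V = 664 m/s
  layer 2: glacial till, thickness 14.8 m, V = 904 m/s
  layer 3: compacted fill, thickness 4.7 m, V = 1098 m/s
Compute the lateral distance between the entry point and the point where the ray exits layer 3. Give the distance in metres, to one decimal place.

Ray parameter p = sin 20.8° / 664 m/s = 5.3480e-04 s/m.
Layer 1: θ = 20.80°; offset = 23.5·tan 20.80° = 8.927 m.
Layer 2: sin θ = p·904 = 0.4835 → θ = 28.91°; offset = 14.8·tan 28.91° = 8.174 m.
Layer 3: sin θ = p·1098 = 0.5872 → θ = 35.96°; offset = 4.7·tan 35.96° = 3.410 m.
Total horizontal offset = 20.510 m.

20.5 m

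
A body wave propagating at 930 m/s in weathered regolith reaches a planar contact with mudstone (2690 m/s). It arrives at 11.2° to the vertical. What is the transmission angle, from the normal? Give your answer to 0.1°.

Snell's law: sin θ₂ = (V₂/V₁)·sin θ₁ = (2690/930)·sin 11.2° = 0.5618.
θ₂ = sin⁻¹(0.5618) = 34.18° (from vertical).

34.2°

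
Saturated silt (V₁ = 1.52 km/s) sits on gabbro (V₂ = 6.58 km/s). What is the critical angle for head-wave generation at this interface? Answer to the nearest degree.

At critical incidence the refracted ray runs along the interface (θ₂ = 90°), so sin θ_c = V₁/V₂.
θ_c = arcsin(1.52/6.58) = arcsin 0.2310 = 13.36°.

13°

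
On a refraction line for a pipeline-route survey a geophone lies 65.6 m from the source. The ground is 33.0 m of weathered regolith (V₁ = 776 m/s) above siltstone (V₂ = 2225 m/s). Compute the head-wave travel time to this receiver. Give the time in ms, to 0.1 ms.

109.2 ms

t = x/V₂ + 2h·√(V₂²−V₁²)/(V₁V₂).
√(V₂²−V₁²) = √(2225²−776²) = 2085.3 m/s; delay term = 2·33.0·2085.3/(776·2225) = 0.07971 s.
t = 65.6/2225 + 0.07971 = 0.10919 s.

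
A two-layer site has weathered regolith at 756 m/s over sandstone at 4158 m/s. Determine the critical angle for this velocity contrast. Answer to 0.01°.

At critical incidence the refracted ray runs along the interface (θ₂ = 90°), so sin θ_c = V₁/V₂.
θ_c = arcsin(756/4158) = arcsin 0.1818 = 10.48°.

10.48°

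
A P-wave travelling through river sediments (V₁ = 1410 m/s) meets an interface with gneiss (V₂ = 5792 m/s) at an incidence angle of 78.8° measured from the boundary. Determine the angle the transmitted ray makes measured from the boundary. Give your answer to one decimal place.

37.1°

Convert to the normal: θ₁ = 90° − 78.8° = 11.2°.
Snell's law: sin θ₂ = (V₂/V₁)·sin θ₁ = (5792/1410)·sin 11.2° = 0.7979.
θ₂ = arcsin 0.7979 = 52.93° from the normal.
From the interface: 90° − 52.93° = 37.07°.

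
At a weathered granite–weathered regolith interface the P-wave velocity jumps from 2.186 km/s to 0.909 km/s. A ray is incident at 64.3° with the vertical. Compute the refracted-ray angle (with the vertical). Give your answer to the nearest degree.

Snell's law: sin θ₂ = (V₂/V₁)·sin θ₁ = (0.909/2.186)·sin 64.3° = 0.3747.
θ₂ = arcsin 0.3747 = 22.01° from the normal.

22°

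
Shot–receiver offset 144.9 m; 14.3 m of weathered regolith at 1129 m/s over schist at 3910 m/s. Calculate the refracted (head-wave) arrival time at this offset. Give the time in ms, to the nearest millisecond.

θ_c = arcsin(V₁/V₂) = arcsin(1129/3910) = 16.78°, cos θ_c = 0.9574.
Intercept time tᵢ = 2h cos θ_c / V₁ = 2·14.3·0.9574/1129 = 0.02425 s.
t = x/V₂ + tᵢ = 144.9/3910 + 0.02425 = 0.06131 s.

61 ms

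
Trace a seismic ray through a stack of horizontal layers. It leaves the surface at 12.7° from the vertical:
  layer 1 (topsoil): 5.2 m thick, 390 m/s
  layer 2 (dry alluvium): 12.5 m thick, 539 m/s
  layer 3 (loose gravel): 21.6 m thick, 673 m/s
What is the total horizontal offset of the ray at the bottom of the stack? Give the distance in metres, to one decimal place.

Ray parameter p = sin 12.7° / 390 m/s = 5.6371e-04 s/m.
Layer 1: θ = 12.70°; offset = 5.2·tan 12.70° = 1.172 m.
Layer 2: sin θ = p·539 = 0.3038 → θ = 17.69°; offset = 12.5·tan 17.69° = 3.986 m.
Layer 3: sin θ = p·673 = 0.3794 → θ = 22.30°; offset = 21.6·tan 22.30° = 8.857 m.
Summing the layer offsets gives 14.015 m.

14.0 m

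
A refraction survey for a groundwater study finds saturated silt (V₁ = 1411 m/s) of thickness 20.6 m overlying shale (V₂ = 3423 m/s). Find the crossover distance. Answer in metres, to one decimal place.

x_cross = 2h·√((V₂+V₁)/(V₂−V₁)).
(V₂+V₁)/(V₂−V₁) = (3423+1411)/(3423−1411) = 2.4026; √ = 1.5500.
x_cross = 2·20.6·1.5500 = 63.86 m.

63.9 m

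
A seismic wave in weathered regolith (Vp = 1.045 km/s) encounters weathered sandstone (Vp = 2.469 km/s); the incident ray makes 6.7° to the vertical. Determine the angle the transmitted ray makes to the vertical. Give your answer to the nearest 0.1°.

sin θ₁/V₁ = sin θ₂/V₂ ⇒ sin θ₂ = 2.469·sin 6.7°/1.045 = 2.469·0.1167/1.045 = 0.2757.
θ₂ = sin⁻¹(0.2757) = 16.00° (from vertical).

16.0°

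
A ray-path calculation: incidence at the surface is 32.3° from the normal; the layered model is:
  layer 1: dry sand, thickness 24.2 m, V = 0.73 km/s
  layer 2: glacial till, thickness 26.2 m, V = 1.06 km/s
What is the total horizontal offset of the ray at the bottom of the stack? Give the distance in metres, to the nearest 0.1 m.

47.5 m

Apply Snell's law at each interface; in layer i the horizontal offset is hᵢ·tan θᵢ.
Layer 1: θ = 32.30°; offset = 24.2·tan 32.30° = 15.299 m.
Layer 2: sin θ = 1.06·sin 32.3°/0.73 = 0.7759, θ = 50.89°; offset = 26.2·tan 50.89° = 32.225 m.
Σ offsets = 47.523 m.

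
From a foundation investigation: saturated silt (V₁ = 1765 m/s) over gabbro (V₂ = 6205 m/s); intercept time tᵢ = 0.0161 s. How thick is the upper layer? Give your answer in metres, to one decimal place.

h = tᵢ·V₁·V₂ / (2·√(V₂²−V₁²)).
√(V₂²−V₁²) = √(6205² − 1765²) = 5948.7 m/s.
h = 0.0161 s × 1765 × 6205 / (2 × 5948.7) = 14.82 m.

14.8 m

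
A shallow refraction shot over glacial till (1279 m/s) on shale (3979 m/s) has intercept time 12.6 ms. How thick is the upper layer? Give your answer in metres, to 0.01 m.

8.51 m

θ_c = arcsin(1279/3979) = 18.75°; cos θ_c = 0.9469.
tᵢ = 2h cos θ_c/V₁ ⇒ h = tᵢ·V₁/(2 cos θ_c) = 0.0126·1279/(2·0.9469) = 8.51 m.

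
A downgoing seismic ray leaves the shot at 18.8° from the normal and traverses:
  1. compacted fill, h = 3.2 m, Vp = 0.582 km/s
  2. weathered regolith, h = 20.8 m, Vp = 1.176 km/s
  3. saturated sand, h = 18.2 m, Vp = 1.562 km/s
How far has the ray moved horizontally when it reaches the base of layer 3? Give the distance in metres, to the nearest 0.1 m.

Apply Snell's law at each interface; in layer i the horizontal offset is hᵢ·tan θᵢ.
Layer 1: θ = 18.80°; offset = 3.2·tan 18.80° = 1.089 m.
Layer 2: sin θ = 1.176·sin 18.8°/0.582 = 0.6512, θ = 40.63°; offset = 20.8·tan 40.63° = 17.847 m.
Layer 3: sin θ = 1.562·sin 18.8°/0.582 = 0.8649, θ = 59.87°; offset = 18.2·tan 59.87° = 31.362 m.
Σ offsets = 50.298 m.

50.3 m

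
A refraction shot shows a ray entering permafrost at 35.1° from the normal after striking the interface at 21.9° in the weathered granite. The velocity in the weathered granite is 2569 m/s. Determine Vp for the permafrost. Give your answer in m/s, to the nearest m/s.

3960 m/s

Snell's law: sin 21.9°/V₁ = sin 35.1°/V₂.
V₂ = V₁·sin 35.1°/sin 21.9° = 2569 × 1.5416 = 3960.42 m/s.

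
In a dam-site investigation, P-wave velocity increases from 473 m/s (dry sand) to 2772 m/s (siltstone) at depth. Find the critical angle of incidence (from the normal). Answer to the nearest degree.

10°

At critical incidence the refracted ray runs along the interface (θ₂ = 90°), so sin θ_c = V₁/V₂.
θ_c = arcsin(473/2772) = arcsin 0.1706 = 9.82°.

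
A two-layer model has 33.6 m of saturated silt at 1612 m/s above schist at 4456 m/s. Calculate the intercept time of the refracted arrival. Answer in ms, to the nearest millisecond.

θ_c = arcsin(V₁/V₂) = arcsin(1612/4456) = 21.21°; cos θ_c = 0.9323.
tᵢ = 2h·cos θ_c / V₁ = 2·33.6·0.9323 / 1612 = 0.03886 s.

39 ms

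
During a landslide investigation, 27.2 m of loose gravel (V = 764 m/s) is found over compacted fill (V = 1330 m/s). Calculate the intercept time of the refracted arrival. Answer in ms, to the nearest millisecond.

58 ms

θ_c = arcsin(V₁/V₂) = arcsin(764/1330) = 35.06°; cos θ_c = 0.8185.
tᵢ = 2h·cos θ_c / V₁ = 2·27.2·0.8185 / 764 = 0.05828 s.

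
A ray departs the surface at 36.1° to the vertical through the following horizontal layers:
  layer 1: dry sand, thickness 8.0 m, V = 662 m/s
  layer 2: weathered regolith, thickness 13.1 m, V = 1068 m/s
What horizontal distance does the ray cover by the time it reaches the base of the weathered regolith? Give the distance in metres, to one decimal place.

45.9 m

p = sin θ₁/V₁ = sin 36.1°/662 = 8.9002e-04 s/m is conserved through the stack.
Layer 1: θ = 36.10°; offset = 8.0·tan 36.10° = 5.834 m.
Layer 2: sin θ = p·1068 = 0.9505 → θ = 71.91°; offset = 13.1·tan 71.91° = 40.093 m.
Total horizontal offset = 45.927 m.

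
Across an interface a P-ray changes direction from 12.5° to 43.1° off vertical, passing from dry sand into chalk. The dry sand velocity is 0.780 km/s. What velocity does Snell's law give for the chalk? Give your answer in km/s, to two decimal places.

2.46 km/s

sin 12.5° = 0.2164; sin 43.1° = 0.6833.
V₂ = V₁·(sin θ₂/sin θ₁) = 0.780·(0.6833/0.2164) = 2.46 km/s.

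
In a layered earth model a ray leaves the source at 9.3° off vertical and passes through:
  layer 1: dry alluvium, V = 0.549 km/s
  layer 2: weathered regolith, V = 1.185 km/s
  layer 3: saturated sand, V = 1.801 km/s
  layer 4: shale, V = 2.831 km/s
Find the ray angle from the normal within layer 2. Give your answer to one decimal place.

20.4°

Snell's law across each interface conserves sin θ / V, so sin θ_2 = V_2·sin θ₁/V₁.
sin θ_2 = 1.185 × sin 9.3° / 0.549 = 0.3488.
θ_2 = arcsin 0.3488 = 20.41°.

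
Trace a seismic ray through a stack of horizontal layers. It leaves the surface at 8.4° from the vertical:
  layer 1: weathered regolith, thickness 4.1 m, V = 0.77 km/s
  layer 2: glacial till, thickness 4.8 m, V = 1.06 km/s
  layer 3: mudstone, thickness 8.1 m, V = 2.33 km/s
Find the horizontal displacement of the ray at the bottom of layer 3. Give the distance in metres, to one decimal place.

Apply Snell's law at each interface; in layer i the horizontal offset is hᵢ·tan θᵢ.
Layer 1: θ = 8.40°; offset = 4.1·tan 8.40° = 0.605 m.
Layer 2: sin θ = 1.06·sin 8.4°/0.77 = 0.2011, θ = 11.60°; offset = 4.8·tan 11.60° = 0.985 m.
Layer 3: sin θ = 2.33·sin 8.4°/0.77 = 0.4420, θ = 26.23°; offset = 8.1·tan 26.23° = 3.992 m.
Total horizontal offset = 5.583 m.

5.6 m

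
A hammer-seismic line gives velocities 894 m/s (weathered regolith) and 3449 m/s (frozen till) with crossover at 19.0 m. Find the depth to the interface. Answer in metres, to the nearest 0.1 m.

7.3 m

h = (x_cross/2)·√((V₂−V₁)/(V₂+V₁)).
(V₂−V₁)/(V₂+V₁) = (3449−894)/(3449+894) = 0.5883; √ = 0.7670.
h = (19.0/2)·0.7670 = 7.29 m.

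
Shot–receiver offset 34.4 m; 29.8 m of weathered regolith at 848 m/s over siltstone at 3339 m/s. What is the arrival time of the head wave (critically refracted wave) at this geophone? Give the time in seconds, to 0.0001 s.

t = x/V₂ + 2h·√(V₂²−V₁²)/(V₁V₂).
√(V₂²−V₁²) = √(3339²−848²) = 3229.5 m/s; delay term = 2·29.8·3229.5/(848·3339) = 0.06798 s.
t = 34.4/3339 + 0.06798 = 0.07828 s.

0.0783 s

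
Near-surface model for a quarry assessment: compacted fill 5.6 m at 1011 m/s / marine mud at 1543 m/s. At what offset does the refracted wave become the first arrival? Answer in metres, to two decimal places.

x_cross = 2h·√((V₂+V₁)/(V₂−V₁)).
(V₂+V₁)/(V₂−V₁) = (1543+1011)/(1543−1011) = 4.8008; √ = 2.1911.
x_cross = 2·5.6·2.1911 = 24.54 m.

24.54 m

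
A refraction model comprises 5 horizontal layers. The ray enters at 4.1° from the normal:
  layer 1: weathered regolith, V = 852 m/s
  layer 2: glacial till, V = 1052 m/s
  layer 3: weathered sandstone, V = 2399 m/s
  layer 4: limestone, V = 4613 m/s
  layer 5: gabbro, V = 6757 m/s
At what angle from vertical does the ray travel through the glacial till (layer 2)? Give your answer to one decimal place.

Snell's law across each interface conserves sin θ / V, so sin θ_2 = V_2·sin θ₁/V₁.
sin θ_2 = 1052 × sin 4.1° / 852 = 0.0883.
θ_2 = 5.06° from the vertical.

5.1°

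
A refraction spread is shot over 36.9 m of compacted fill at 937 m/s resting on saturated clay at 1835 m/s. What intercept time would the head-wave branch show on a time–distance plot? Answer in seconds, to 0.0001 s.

θ_c = arcsin(V₁/V₂) = arcsin(937/1835) = 30.71°; cos θ_c = 0.8598.
tᵢ = 2h·cos θ_c / V₁ = 2·36.9·0.8598 / 937 = 0.06772 s.

0.0677 s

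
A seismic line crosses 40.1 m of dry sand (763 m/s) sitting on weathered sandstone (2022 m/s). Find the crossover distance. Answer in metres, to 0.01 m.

x_cross = 2h·√((V₂+V₁)/(V₂−V₁)).
(V₂+V₁)/(V₂−V₁) = (2022+763)/(2022−763) = 2.2121; √ = 1.4873.
x_cross = 2·40.1·1.4873 = 119.28 m.

119.28 m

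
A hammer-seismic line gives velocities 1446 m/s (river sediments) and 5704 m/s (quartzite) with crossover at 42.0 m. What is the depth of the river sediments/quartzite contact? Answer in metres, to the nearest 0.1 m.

16.2 m

h = (x_cross/2)·√((V₂−V₁)/(V₂+V₁)).
(V₂−V₁)/(V₂+V₁) = (5704−1446)/(5704+1446) = 0.5955; √ = 0.7717.
h = (42.0/2)·0.7717 = 16.21 m.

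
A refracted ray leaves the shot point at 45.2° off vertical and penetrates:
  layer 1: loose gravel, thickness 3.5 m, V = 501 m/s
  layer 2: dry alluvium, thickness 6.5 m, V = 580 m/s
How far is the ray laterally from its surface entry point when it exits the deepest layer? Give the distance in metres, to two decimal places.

12.89 m

Apply Snell's law at each interface; in layer i the horizontal offset is hᵢ·tan θᵢ.
Layer 1: θ = 45.20°; offset = 3.5·tan 45.20° = 3.5245 m.
Layer 2: sin θ = 580·sin 45.2°/501 = 0.8215, θ = 55.23°; offset = 6.5·tan 55.23° = 9.3631 m.
Total horizontal offset = 12.8876 m.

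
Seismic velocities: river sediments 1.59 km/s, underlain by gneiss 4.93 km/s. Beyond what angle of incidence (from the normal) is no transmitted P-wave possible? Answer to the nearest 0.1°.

18.8°

Critical incidence: sin θ_c = V₁/V₂ = 1.59/4.93 = 0.3225.
θ_c = arcsin 0.3225 = 18.82°.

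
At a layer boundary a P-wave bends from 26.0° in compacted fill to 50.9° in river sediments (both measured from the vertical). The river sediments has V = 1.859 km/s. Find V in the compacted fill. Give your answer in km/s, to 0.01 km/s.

1.05 km/s

sin 26.0° = 0.4384; sin 50.9° = 0.7760.
V₁ = V₂·(sin θ₁/sin θ₂) = 1.859·(0.4384/0.7760) = 1.05 km/s.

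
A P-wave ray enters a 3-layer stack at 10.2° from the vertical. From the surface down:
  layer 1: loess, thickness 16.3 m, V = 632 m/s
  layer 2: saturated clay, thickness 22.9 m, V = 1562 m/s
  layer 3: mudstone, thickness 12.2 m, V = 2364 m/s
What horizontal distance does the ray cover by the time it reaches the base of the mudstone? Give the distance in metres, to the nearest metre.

25 m

Ray parameter p = sin 10.2° / 632 m/s = 2.8020e-04 s/m.
Layer 1: θ = 10.20°; offset = 16.3·tan 10.20° = 2.933 m.
Layer 2: sin θ = p·1562 = 0.4377 → θ = 25.96°; offset = 22.9·tan 25.96° = 11.147 m.
Layer 3: sin θ = p·2364 = 0.6624 → θ = 41.48°; offset = 12.2·tan 41.48° = 10.787 m.
Σ offsets = 24.867 m.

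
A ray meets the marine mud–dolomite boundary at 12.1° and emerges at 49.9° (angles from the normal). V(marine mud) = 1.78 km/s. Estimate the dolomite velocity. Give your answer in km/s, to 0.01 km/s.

6.50 km/s

Snell's law: sin 12.1°/V₁ = sin 49.9°/V₂.
V₂ = V₁·sin 49.9°/sin 12.1° = 1.78 × 3.6491 = 6.50 km/s.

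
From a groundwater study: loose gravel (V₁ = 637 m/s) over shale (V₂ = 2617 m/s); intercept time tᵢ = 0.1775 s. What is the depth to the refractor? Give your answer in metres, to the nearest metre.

58 m

h = tᵢ·V₁·V₂ / (2·√(V₂²−V₁²)).
√(V₂²−V₁²) = √(2617² − 637²) = 2538.3 m/s.
h = 0.1775 s × 637 × 2617 / (2 × 2538.3) = 58.29 m.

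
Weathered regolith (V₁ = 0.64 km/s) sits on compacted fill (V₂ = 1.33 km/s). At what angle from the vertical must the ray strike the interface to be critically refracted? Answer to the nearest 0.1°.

28.8°

Critical incidence: sin θ_c = V₁/V₂ = 0.64/1.33 = 0.4812.
θ_c = arcsin 0.4812 = 28.76°.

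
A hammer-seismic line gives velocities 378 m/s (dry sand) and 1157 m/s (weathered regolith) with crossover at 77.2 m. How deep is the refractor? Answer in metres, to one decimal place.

h = (x_cross/2)·√((V₂−V₁)/(V₂+V₁)).
(V₂−V₁)/(V₂+V₁) = (1157−378)/(1157+378) = 0.5075; √ = 0.7124.
h = (77.2/2)·0.7124 = 27.50 m.

27.5 m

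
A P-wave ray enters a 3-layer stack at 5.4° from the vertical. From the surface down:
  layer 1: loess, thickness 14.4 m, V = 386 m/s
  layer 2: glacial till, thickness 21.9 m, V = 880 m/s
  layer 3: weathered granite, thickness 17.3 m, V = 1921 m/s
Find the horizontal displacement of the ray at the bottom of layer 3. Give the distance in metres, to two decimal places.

Ray parameter p = sin 5.4° / 386 m/s = 2.4380e-04 s/m.
Layer 1: θ = 5.40°; offset = 14.4·tan 5.40° = 1.3612 m.
Layer 2: sin θ = p·880 = 0.2145 → θ = 12.39°; offset = 21.9·tan 12.39° = 4.8106 m.
Layer 3: sin θ = p·1921 = 0.4683 → θ = 27.93°; offset = 17.3·tan 27.93° = 9.1703 m.
Total horizontal offset = 15.3422 m.

15.34 m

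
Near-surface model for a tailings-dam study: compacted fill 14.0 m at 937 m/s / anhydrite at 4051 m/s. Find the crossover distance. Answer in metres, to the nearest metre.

35 m

x_cross = 2h·√((V₂+V₁)/(V₂−V₁)).
(V₂+V₁)/(V₂−V₁) = (4051+937)/(4051−937) = 1.6018; √ = 1.2656.
x_cross = 2·14.0·1.2656 = 35.44 m.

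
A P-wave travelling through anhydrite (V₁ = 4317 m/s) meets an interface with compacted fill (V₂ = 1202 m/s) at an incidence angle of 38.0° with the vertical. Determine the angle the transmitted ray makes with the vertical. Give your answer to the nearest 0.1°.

9.9°

Snell's law: sin θ₂ = (V₂/V₁)·sin θ₁ = (1202/4317)·sin 38.0° = 0.1714.
θ₂ = sin⁻¹(0.1714) = 9.87° (from vertical).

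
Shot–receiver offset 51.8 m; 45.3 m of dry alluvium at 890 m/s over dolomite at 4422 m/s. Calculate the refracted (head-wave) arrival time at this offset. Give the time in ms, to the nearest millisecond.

111 ms

t = x/V₂ + 2h·√(V₂²−V₁²)/(V₁V₂).
√(V₂²−V₁²) = √(4422²−890²) = 4331.5 m/s; delay term = 2·45.3·4331.5/(890·4422) = 0.09971 s.
t = 51.8/4422 + 0.09971 = 0.11143 s.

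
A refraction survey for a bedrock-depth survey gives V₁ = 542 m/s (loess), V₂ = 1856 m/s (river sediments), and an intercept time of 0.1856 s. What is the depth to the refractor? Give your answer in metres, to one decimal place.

52.6 m

θ_c = arcsin(542/1856) = 16.98°; cos θ_c = 0.9564.
tᵢ = 2h cos θ_c/V₁ ⇒ h = tᵢ·V₁/(2 cos θ_c) = 0.1856·542/(2·0.9564) = 52.59 m.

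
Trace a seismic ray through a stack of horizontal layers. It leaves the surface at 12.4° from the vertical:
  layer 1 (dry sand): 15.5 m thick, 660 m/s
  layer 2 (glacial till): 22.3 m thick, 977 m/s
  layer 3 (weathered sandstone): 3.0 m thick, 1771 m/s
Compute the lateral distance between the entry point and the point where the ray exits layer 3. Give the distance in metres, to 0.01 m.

Ray parameter p = sin 12.4° / 660 m/s = 3.2536e-04 s/m.
Layer 1: θ = 12.40°; offset = 15.5·tan 12.40° = 3.4079 m.
Layer 2: sin θ = p·977 = 0.3179 → θ = 18.53°; offset = 22.3·tan 18.53° = 7.4764 m.
Layer 3: sin θ = p·1771 = 0.5762 → θ = 35.18°; offset = 3.0·tan 35.18° = 2.1150 m.
Total horizontal offset = 12.9993 m.

13.00 m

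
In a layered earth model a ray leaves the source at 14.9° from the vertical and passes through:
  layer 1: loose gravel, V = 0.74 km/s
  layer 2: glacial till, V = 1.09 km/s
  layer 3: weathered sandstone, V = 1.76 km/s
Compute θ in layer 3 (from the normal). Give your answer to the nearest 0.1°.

37.7°

Ray parameter p = sin 14.9° / 0.74 = 3.4748e-01 s/km.
sin θ_3 = p·V_3 = 3.4748e-01 × 1.76 = 0.6116.
θ_3 = arcsin 0.6116 = 37.70°.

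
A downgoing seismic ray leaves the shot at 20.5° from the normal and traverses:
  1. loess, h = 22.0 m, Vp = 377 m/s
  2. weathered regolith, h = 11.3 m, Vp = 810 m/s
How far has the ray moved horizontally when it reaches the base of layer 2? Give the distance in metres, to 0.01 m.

Ray parameter p = sin 20.5° / 377 m/s = 9.2893e-04 s/m.
Layer 1: θ = 20.50°; offset = 22.0·tan 20.50° = 8.2255 m.
Layer 2: sin θ = p·810 = 0.7524 → θ = 48.80°; offset = 11.3·tan 48.80° = 12.9087 m.
Σ offsets = 21.1341 m.

21.13 m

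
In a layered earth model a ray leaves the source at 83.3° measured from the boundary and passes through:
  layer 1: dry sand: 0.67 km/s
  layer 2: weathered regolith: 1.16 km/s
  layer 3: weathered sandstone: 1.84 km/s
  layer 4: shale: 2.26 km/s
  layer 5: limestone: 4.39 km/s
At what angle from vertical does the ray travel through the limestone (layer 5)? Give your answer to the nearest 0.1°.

49.9°

From the normal: θ₁ = 90° − 83.3° = 6.7°.
Snell's law across each interface conserves sin θ / V, so sin θ_5 = V_5·sin θ₁/V₁.
sin θ_5 = 4.39 × sin 6.7° / 0.67 = 0.7645.
θ_5 = 49.86° from the vertical.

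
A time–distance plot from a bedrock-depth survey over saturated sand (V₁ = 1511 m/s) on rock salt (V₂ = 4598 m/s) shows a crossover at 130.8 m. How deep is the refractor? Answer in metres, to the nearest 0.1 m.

46.5 m

x_cross = 2h·√((V₂+V₁)/(V₂−V₁)) → h = x_cross / (2·√((V₂+V₁)/(V₂−V₁))).
√((V₂+V₁)/(V₂−V₁)) = √((4598+1511)/(4598−1511)) = 1.4067.
h = 130.8 / (2·1.4067) = 46.49 m.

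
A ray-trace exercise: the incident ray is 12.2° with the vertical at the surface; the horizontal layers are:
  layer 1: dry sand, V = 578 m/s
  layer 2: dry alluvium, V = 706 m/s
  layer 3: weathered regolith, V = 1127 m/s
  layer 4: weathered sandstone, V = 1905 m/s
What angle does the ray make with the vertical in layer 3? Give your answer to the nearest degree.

24°

Ray parameter p = sin 12.2° / 578 = 3.6561e-04 s/m.
sin θ_3 = p·V_3 = 3.6561e-04 × 1127 = 0.4120.
θ_3 = 24.33° from the vertical.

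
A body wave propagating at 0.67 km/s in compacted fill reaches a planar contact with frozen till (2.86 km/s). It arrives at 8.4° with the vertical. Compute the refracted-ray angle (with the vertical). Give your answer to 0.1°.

Snell's law: sin θ₂ = (V₂/V₁)·sin θ₁ = (2.86/0.67)·sin 8.4° = 0.6236.
θ₂ = arcsin 0.6236 = 38.58° from the normal.

38.6°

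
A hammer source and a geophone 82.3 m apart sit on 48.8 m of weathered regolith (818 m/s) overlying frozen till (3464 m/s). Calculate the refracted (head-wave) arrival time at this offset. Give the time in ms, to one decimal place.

139.7 ms

t = x/V₂ + 2h·√(V₂²−V₁²)/(V₁V₂).
√(V₂²−V₁²) = √(3464²−818²) = 3366.0 m/s; delay term = 2·48.8·3366.0/(818·3464) = 0.11594 s.
t = 82.3/3464 + 0.11594 = 0.13970 s.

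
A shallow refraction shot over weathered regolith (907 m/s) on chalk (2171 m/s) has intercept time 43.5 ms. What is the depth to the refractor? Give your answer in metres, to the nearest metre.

22 m

θ_c = arcsin(907/2171) = 24.69°; cos θ_c = 0.9085.
tᵢ = 2h cos θ_c/V₁ ⇒ h = tᵢ·V₁/(2 cos θ_c) = 0.0435·907/(2·0.9085) = 21.71 m.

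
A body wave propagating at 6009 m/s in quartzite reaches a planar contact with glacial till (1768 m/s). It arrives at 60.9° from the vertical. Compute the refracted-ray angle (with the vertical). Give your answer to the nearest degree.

Snell's law: sin θ₂ = (V₂/V₁)·sin θ₁ = (1768/6009)·sin 60.9° = 0.2571.
θ₂ = sin⁻¹(0.2571) = 14.90° (from vertical).

15°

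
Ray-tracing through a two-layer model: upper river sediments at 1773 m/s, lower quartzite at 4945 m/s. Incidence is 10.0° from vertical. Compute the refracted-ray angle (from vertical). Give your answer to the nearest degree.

29°

sin θ₁/V₁ = sin θ₂/V₂ ⇒ sin θ₂ = 4945·sin 10.0°/1773 = 4945·0.1736/1773 = 0.4843.
θ₂ = sin⁻¹(0.4843) = 28.97° (from vertical).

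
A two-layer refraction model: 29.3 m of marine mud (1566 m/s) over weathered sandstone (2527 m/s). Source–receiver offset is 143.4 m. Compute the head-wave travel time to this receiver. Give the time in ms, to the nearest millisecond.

θ_c = arcsin(V₁/V₂) = arcsin(1566/2527) = 38.29°, cos θ_c = 0.7848.
Intercept time tᵢ = 2h cos θ_c / V₁ = 2·29.3·0.7848/1566 = 0.02937 s.
t = x/V₂ + tᵢ = 143.4/2527 + 0.02937 = 0.08612 s.

86 ms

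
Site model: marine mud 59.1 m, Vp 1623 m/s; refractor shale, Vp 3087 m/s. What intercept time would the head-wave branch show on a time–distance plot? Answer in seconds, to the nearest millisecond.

tᵢ = 2h·√(V₂²−V₁²)/(V₁V₂).
√(V₂²−V₁²) = √(3087²−1623²) = 2625.9 m/s.
tᵢ = 2·59.1·2625.9/(1623·3087) = 0.06195 s.

0.062 s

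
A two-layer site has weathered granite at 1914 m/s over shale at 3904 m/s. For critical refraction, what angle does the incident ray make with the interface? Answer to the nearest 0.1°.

At critical incidence the refracted ray runs along the interface (θ₂ = 90°), so sin θ_c = V₁/V₂.
θ_c = arcsin(1914/3904) = arcsin 0.4903 = 29.36°.
Measured from the interface: 90° − 29.36° = 60.64°.

60.6°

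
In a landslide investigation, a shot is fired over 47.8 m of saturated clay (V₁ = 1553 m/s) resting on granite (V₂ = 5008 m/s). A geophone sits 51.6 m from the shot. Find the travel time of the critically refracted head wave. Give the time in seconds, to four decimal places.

0.0688 s

θ_c = arcsin(V₁/V₂) = arcsin(1553/5008) = 18.07°, cos θ_c = 0.9507.
Intercept time tᵢ = 2h cos θ_c / V₁ = 2·47.8·0.9507/1553 = 0.05852 s.
t = x/V₂ + tᵢ = 51.6/5008 + 0.05852 = 0.06883 s.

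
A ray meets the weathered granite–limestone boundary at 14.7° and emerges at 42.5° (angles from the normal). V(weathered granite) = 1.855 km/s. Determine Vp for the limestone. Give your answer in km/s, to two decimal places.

Snell's law: sin 14.7°/V₁ = sin 42.5°/V₂.
V₂ = V₁·sin 42.5°/sin 14.7° = 1.855 × 2.6623 = 4.94 km/s.

4.94 km/s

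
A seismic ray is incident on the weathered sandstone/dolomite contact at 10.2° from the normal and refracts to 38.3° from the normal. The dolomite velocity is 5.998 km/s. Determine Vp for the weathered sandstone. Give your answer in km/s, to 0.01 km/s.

1.71 km/s

sin 10.2° = 0.1771; sin 38.3° = 0.6198.
V₁ = V₂·(sin θ₁/sin θ₂) = 5.998·(0.1771/0.6198) = 1.71 km/s.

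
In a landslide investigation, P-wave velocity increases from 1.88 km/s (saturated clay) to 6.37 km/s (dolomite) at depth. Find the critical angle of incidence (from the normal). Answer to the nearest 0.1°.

17.2°

Critical incidence: sin θ_c = V₁/V₂ = 1.88/6.37 = 0.2951.
θ_c = arcsin 0.2951 = 17.17°.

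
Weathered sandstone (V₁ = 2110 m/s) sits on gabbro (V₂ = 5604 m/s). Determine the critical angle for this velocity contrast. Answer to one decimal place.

22.1°

At critical incidence the refracted ray runs along the interface (θ₂ = 90°), so sin θ_c = V₁/V₂.
θ_c = arcsin(2110/5604) = arcsin 0.3765 = 22.12°.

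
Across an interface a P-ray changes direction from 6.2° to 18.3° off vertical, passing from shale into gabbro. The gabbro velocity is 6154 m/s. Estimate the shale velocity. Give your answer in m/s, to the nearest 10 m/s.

2120 m/s

sin 6.2° = 0.1080; sin 18.3° = 0.3140.
V₁ = V₂·(sin θ₁/sin θ₂) = 6154·(0.1080/0.3140) = 2116.70 m/s.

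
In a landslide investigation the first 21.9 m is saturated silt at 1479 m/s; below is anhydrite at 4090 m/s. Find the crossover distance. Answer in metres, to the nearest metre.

64 m

x_cross = 2h·√((V₂+V₁)/(V₂−V₁)).
(V₂+V₁)/(V₂−V₁) = (4090+1479)/(4090−1479) = 2.1329; √ = 1.4604.
x_cross = 2·21.9·1.4604 = 63.97 m.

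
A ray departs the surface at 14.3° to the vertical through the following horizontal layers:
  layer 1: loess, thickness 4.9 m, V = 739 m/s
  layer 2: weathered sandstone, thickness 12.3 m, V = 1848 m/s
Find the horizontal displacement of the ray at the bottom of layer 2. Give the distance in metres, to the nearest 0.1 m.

10.9 m

Ray parameter p = sin 14.3° / 739 m/s = 3.3423e-04 s/m.
Layer 1: θ = 14.30°; offset = 4.9·tan 14.30° = 1.249 m.
Layer 2: sin θ = p·1848 = 0.6177 → θ = 38.15°; offset = 12.3·tan 38.15° = 9.660 m.
Summing the layer offsets gives 10.909 m.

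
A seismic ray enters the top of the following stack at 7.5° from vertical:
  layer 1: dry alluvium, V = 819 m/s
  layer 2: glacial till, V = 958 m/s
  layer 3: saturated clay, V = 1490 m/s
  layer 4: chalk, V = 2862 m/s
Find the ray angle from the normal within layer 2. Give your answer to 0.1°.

8.8°

Snell's law across each interface conserves sin θ / V, so sin θ_2 = V_2·sin θ₁/V₁.
sin θ_2 = 958 × sin 7.5° / 819 = 0.1527.
θ_2 = arcsin 0.1527 = 8.78°.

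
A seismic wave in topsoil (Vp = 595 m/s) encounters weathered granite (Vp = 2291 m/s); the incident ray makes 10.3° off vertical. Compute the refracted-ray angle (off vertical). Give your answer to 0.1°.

43.5°

sin θ₁/V₁ = sin θ₂/V₂ ⇒ sin θ₂ = 2291·sin 10.3°/595 = 2291·0.1788/595 = 0.6885.
θ₂ = sin⁻¹(0.6885) = 43.51° (from vertical).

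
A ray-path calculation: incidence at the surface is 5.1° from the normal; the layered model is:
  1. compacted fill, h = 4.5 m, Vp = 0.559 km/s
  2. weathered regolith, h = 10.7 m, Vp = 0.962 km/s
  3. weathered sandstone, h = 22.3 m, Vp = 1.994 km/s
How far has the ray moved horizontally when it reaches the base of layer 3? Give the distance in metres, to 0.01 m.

9.51 m

p = sin θ₁/V₁ = sin 5.1°/0.559 = 1.5902e-01 s/km is conserved through the stack.
Layer 1: θ = 5.10°; offset = 4.5·tan 5.10° = 0.4016 m.
Layer 2: sin θ = p·0.962 = 0.1530 → θ = 8.80°; offset = 10.7·tan 8.80° = 1.6564 m.
Layer 3: sin θ = p·1.994 = 0.3171 → θ = 18.49°; offset = 22.3·tan 18.49° = 7.4560 m.
Summing the layer offsets gives 9.5140 m.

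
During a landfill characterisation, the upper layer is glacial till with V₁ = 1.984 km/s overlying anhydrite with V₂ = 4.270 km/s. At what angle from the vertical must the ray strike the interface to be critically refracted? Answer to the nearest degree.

28°

Critical incidence: sin θ_c = V₁/V₂ = 1.984/4.270 = 0.4646.
θ_c = arcsin 0.4646 = 27.69°.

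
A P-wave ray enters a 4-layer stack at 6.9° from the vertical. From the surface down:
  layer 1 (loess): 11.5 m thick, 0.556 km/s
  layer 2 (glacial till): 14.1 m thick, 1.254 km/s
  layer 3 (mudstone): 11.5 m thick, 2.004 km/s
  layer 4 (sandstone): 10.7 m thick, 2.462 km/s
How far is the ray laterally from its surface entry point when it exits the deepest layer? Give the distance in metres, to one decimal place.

17.6 m

Apply Snell's law at each interface; in layer i the horizontal offset is hᵢ·tan θᵢ.
Layer 1: θ = 6.90°; offset = 11.5·tan 6.90° = 1.392 m.
Layer 2: sin θ = 1.254·sin 6.9°/0.556 = 0.2710, θ = 15.72°; offset = 14.1·tan 15.72° = 3.969 m.
Layer 3: sin θ = 2.004·sin 6.9°/0.556 = 0.4330, θ = 25.66°; offset = 11.5·tan 25.66° = 5.524 m.
Layer 4: sin θ = 2.462·sin 6.9°/0.556 = 0.5320, θ = 32.14°; offset = 10.7·tan 32.14° = 6.722 m.
Σ offsets = 17.607 m.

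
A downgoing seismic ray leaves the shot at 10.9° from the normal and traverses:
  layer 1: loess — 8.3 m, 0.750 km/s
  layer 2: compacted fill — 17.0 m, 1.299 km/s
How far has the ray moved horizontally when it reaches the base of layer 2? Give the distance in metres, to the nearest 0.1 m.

7.5 m

Apply Snell's law at each interface; in layer i the horizontal offset is hᵢ·tan θᵢ.
Layer 1: θ = 10.90°; offset = 8.3·tan 10.90° = 1.598 m.
Layer 2: sin θ = 1.299·sin 10.9°/0.750 = 0.3275, θ = 19.12°; offset = 17.0·tan 19.12° = 5.893 m.
Total horizontal offset = 7.491 m.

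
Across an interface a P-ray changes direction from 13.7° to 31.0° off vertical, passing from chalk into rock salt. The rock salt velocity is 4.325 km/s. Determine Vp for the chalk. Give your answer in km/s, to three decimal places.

1.989 km/s

sin 13.7° = 0.2368; sin 31.0° = 0.5150.
V₁ = V₂·(sin θ₁/sin θ₂) = 4.325·(0.2368/0.5150) = 1.989 km/s.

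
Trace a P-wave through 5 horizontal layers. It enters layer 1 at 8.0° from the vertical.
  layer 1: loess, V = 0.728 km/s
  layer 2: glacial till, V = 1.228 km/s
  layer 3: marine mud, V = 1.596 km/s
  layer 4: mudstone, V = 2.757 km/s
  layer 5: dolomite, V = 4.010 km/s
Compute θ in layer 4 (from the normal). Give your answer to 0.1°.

31.8°

Ray parameter p = sin 8.0° / 0.728 = 1.9117e-01 s/km.
sin θ_4 = p·V_4 = 1.9117e-01 × 2.757 = 0.5271.
θ_4 = arcsin 0.5271 = 31.81°.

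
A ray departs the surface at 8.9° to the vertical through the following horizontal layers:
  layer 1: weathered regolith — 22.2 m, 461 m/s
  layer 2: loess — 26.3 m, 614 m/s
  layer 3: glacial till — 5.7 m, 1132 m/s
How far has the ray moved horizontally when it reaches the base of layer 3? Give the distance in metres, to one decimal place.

Apply Snell's law at each interface; in layer i the horizontal offset is hᵢ·tan θᵢ.
Layer 1: θ = 8.90°; offset = 22.2·tan 8.90° = 3.476 m.
Layer 2: sin θ = 614·sin 8.9°/461 = 0.2061, θ = 11.89°; offset = 26.3·tan 11.89° = 5.538 m.
Layer 3: sin θ = 1132·sin 8.9°/461 = 0.3799, θ = 22.33°; offset = 5.7·tan 22.33° = 2.341 m.
Σ offsets = 11.355 m.

11.4 m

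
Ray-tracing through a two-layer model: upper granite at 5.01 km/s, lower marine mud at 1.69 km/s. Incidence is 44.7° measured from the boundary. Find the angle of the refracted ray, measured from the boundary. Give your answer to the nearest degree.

76°

Convert to the normal: θ₁ = 90° − 44.7° = 45.3°.
Snell's law: sin θ₂ = (V₂/V₁)·sin θ₁ = (1.69/5.01)·sin 45.3° = 0.2398.
θ₂ = sin⁻¹(0.2398) = 13.87° (from vertical).
From the interface: 90° − 13.87° = 76.13°.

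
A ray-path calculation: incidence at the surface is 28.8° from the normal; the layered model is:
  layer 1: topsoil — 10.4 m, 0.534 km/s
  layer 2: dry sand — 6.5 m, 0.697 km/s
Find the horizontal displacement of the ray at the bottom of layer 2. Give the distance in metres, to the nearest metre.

11 m

Apply Snell's law at each interface; in layer i the horizontal offset is hᵢ·tan θᵢ.
Layer 1: θ = 28.80°; offset = 10.4·tan 28.80° = 5.717 m.
Layer 2: sin θ = 0.697·sin 28.8°/0.534 = 0.6288, θ = 38.96°; offset = 6.5·tan 38.96° = 5.256 m.
Σ offsets = 10.974 m.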